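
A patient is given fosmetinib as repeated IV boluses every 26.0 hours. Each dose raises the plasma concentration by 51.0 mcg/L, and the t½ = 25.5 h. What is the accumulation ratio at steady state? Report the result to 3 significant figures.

1.97

k = ln 2 / 25.5 = 0.02718 h⁻¹
Fraction remaining after one interval: e^(−kτ) = e^(−0.02718 × 26.0) = 0.4933
R = 1 / (1 − 0.4933) = 1 / 0.5067 ≈ 1.97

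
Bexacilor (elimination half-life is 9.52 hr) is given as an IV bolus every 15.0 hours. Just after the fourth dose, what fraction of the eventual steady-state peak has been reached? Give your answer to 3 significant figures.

0.987

k = ln 2 / 9.52 = 0.07281 hr⁻¹
f_n = 1 − e^(−nkτ) = 1 − e^(−4 × 0.07281 × 15.0) = 1 − e^(−4.369) = 1 − 0.01267 ≈ 0.987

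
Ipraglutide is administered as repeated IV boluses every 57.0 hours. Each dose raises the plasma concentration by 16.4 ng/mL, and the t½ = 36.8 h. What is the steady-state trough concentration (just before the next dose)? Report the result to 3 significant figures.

8.52 ng/mL

k = ln 2 / 36.8 = 0.01884 h⁻¹
Fraction remaining after one interval: e^(−kτ) = e^(−0.01884 × 57.0) = 0.3418
R = 1 / (1 − 0.3418) = 1.519
Css,max = 16.4 × 1.519 = 24.92 ng/mL
Css,min = Css,max × e^(−kτ) = 24.92 × 0.3418 ≈ 8.52 ng/mL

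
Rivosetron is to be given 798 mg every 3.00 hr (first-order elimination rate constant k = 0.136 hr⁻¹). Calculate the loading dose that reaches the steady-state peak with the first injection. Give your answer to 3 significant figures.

Accumulation ratio R = 1 / (1 − e^(−kτ)) = 1 / (1 − e^(−0.1360×3.00)) = 1 / (1 − 0.6650) = 2.985
Loading dose = maintenance dose × R = 798 × 2.985 ≈ 2380 mg

2380 mg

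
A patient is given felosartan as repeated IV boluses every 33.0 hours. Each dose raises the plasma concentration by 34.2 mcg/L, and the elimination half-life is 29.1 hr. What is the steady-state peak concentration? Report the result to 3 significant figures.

k = ln 2 / 29.1 = 0.02382 hr⁻¹
Fraction remaining after one interval: e^(−kτ) = e^(−0.02382 × 33.0) = 0.4556
R = 1 / (1 − 0.4556) = 1.837
Css,max = 34.2 × 1.837 ≈ 62.8 mcg/L

62.8 mcg/L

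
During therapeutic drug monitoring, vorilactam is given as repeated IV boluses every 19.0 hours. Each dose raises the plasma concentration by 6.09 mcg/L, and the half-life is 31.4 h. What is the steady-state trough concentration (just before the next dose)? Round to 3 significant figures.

k = ln 2 / 31.4 = 0.02207 h⁻¹
Fraction remaining after one interval: e^(−kτ) = e^(−0.02207 × 19.0) = 0.6574
R = 1 / (1 − 0.6574) = 2.919
Css,max = 6.09 × 2.919 = 17.78 mcg/L
Css,min = Css,max × e^(−kτ) = 17.78 × 0.6574 ≈ 11.7 mcg/L

11.7 mcg/L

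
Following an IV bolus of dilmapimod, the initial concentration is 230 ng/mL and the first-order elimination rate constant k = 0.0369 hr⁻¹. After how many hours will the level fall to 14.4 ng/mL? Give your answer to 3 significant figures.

C(t) = C₀ e^(−kt)  ⇒  t = ln(C₀/C) / k
t = ln(230/14.4) / 0.03690 = 2.771 / 0.03690 ≈ 75.1 hours

75.1 hours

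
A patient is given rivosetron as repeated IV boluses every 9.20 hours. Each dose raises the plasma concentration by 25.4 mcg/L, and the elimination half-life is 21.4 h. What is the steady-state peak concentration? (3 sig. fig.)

k = ln 2 / 21.4 = 0.03239 h⁻¹
Fraction remaining after one interval: e^(−kτ) = e^(−0.03239 × 9.20) = 0.7423
R = 1 / (1 − 0.7423) = 3.881
Css,max = 25.4 × 3.881 ≈ 98.6 mcg/L

98.6 mcg/L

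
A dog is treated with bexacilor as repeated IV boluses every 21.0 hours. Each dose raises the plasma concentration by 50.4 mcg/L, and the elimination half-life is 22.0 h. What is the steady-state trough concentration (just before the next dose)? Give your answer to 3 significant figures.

k = ln 2 / 22.0 = 0.03151 h⁻¹
Fraction remaining after one interval: e^(−kτ) = e^(−0.03151 × 21.0) = 0.5160
R = 1 / (1 − 0.5160) = 2.066
Css,max = 50.4 × 2.066 = 104.1 mcg/L
Css,min = Css,max × e^(−kτ) = 104.1 × 0.5160 ≈ 53.7 mcg/L

53.7 mcg/L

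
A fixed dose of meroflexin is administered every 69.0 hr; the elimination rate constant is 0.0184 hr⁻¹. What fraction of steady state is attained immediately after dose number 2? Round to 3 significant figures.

0.921

f_n = 1 − e^(−nkτ) = 1 − e^(−2 × 0.01840 × 69.0) = 1 − e^(−2.539) = 1 − 0.07893 ≈ 0.921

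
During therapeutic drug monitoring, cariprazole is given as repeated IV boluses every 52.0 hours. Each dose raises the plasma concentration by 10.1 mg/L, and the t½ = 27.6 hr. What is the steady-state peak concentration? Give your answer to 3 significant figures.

13.9 mg/L

k = ln 2 / 27.6 = 0.02511 hr⁻¹
Fraction remaining after one interval: e^(−kτ) = e^(−0.02511 × 52.0) = 0.2709
R = 1 / (1 − 0.2709) = 1.372
Css,max = 10.1 × 1.372 ≈ 13.9 mg/L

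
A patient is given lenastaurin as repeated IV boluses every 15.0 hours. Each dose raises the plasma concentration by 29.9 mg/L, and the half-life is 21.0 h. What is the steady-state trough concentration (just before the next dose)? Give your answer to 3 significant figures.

k = ln 2 / 21.0 = 0.03301 h⁻¹
Fraction remaining after one interval: e^(−kτ) = e^(−0.03301 × 15.0) = 0.6095
R = 1 / (1 − 0.6095) = 2.561
Css,max = 29.9 × 2.561 = 76.57 mg/L
Css,min = Css,max × e^(−kτ) = 76.57 × 0.6095 ≈ 46.7 mg/L

46.7 mg/L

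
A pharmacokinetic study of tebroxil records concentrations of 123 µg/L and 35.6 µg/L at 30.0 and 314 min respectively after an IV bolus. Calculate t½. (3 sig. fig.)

159 minutes

k = ln(C₁/C₂) / (t₂ − t₁) = ln(123/35.6) / (314 − 30.0)
  = 1.240 / 284.0 = 0.004366 min⁻¹
t½ = ln 2 / k = ln 2 / 0.004366 ≈ 159 minutes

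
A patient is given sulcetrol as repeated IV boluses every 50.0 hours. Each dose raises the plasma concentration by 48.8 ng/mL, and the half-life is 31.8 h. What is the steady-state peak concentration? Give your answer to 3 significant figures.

73.5 ng/mL

k = ln 2 / 31.8 = 0.02180 h⁻¹
Fraction remaining after one interval: e^(−kτ) = e^(−0.02180 × 50.0) = 0.3363
R = 1 / (1 − 0.3363) = 1.507
Css,max = 48.8 × 1.507 ≈ 73.5 ng/mL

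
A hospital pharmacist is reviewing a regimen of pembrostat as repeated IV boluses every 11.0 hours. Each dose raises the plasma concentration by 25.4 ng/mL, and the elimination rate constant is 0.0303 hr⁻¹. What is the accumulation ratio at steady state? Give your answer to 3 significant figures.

3.53

Fraction remaining after one interval: e^(−kτ) = e^(−0.03030 × 11.0) = 0.7166
R = 1 / (1 − 0.7166) = 1 / 0.2834 ≈ 3.53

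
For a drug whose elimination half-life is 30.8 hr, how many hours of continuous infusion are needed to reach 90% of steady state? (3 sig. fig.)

k = ln 2 / 30.8 = 0.02250 hr⁻¹
f = 1 − e^(−kt)  ⇒  t = −ln(1 − f) / k
t = −ln(1 − 0.9) / 0.02250 = 2.303 / 0.02250 ≈ 102 hours

102 hours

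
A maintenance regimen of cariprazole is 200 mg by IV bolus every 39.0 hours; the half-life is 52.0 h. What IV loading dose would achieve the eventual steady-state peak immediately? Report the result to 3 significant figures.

493 mg

k = ln 2 / 52.0 = 0.01333 h⁻¹
Accumulation ratio R = 1 / (1 − e^(−kτ)) = 1 / (1 − e^(−0.01333×39.0)) = 1 / (1 − 0.5946) = 2.467
Loading dose = maintenance dose × R = 200 × 2.467 ≈ 493 mg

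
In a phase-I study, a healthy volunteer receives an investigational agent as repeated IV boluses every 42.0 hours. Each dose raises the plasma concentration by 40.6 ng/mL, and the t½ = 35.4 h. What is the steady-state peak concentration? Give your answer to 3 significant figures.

72.4 ng/mL

k = ln 2 / 35.4 = 0.01958 h⁻¹
Fraction remaining after one interval: e^(−kτ) = e^(−0.01958 × 42.0) = 0.4394
R = 1 / (1 − 0.4394) = 1.784
Css,max = 40.6 × 1.784 ≈ 72.4 ng/mL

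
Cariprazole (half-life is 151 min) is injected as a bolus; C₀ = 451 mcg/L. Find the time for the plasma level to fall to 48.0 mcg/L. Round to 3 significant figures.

488 minutes

k = ln 2 / 151 = 0.004590 min⁻¹
C(t) = C₀ e^(−kt)  ⇒  t = ln(C₀/C) / k
t = ln(451/48.0) / 0.004590 = 2.240 / 0.004590 ≈ 488 minutes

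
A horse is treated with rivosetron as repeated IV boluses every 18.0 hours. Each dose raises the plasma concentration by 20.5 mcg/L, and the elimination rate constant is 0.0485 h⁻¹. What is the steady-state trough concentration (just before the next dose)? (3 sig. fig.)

Fraction remaining after one interval: e^(−kτ) = e^(−0.04850 × 18.0) = 0.4177
R = 1 / (1 − 0.4177) = 1.717
Css,max = 20.5 × 1.717 = 35.21 mcg/L
Css,min = Css,max × e^(−kτ) = 35.21 × 0.4177 ≈ 14.7 mcg/L

14.7 mcg/L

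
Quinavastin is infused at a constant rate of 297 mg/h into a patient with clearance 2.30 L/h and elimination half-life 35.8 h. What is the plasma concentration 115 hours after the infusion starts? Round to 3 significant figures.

115 mg/L

Css = rate / CL = 297 / 2.30 = 129.1 mg/L
k = ln 2 / 35.8 = 0.01936 h⁻¹
C(t) = Css (1 − e^(−kt)) = 129.1 × (1 − e^(−2.227)) = 129.1 × 0.8921 ≈ 115 mg/L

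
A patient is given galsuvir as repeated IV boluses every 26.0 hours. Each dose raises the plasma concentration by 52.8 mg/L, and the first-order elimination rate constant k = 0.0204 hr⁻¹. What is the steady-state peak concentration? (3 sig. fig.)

128 mg/L

Fraction remaining after one interval: e^(−kτ) = e^(−0.02040 × 26.0) = 0.5884
R = 1 / (1 − 0.5884) = 2.429
Css,max = 52.8 × 2.429 ≈ 128 mg/L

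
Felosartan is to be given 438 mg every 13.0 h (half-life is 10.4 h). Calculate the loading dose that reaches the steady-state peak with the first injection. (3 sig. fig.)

k = ln 2 / 10.4 = 0.06665 h⁻¹
Accumulation ratio R = 1 / (1 − e^(−kτ)) = 1 / (1 − e^(−0.06665×13.0)) = 1 / (1 − 0.4204) = 1.725
Loading dose = maintenance dose × R = 438 × 1.725 ≈ 756 mg

756 mg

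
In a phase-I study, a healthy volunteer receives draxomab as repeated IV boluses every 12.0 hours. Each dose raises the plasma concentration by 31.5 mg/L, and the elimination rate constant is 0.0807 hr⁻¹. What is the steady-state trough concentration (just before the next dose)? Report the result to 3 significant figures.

19.3 mg/L

Fraction remaining after one interval: e^(−kτ) = e^(−0.08070 × 12.0) = 0.3797
R = 1 / (1 − 0.3797) = 1.612
Css,max = 31.5 × 1.612 = 50.78 mg/L
Css,min = Css,max × e^(−kτ) = 50.78 × 0.3797 ≈ 19.3 mg/L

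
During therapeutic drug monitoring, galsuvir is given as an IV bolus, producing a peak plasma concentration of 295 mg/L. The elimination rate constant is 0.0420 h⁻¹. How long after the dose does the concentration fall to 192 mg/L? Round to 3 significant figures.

C(t) = C₀ e^(−kt)  ⇒  t = ln(C₀/C) / k
t = ln(295/192) / 0.04200 = 0.4295 / 0.04200 ≈ 10.2 hours

10.2 hours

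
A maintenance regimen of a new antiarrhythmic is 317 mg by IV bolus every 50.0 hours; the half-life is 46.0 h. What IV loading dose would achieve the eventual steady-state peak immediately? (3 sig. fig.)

k = ln 2 / 46.0 = 0.01507 h⁻¹
Accumulation ratio R = 1 / (1 − e^(−kτ)) = 1 / (1 − e^(−0.01507×50.0)) = 1 / (1 − 0.4708) = 1.889
Loading dose = maintenance dose × R = 317 × 1.889 ≈ 599 mg

599 mg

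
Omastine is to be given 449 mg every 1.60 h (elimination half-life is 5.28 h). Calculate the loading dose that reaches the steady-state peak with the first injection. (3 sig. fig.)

k = ln 2 / 5.28 = 0.1313 h⁻¹
Accumulation ratio R = 1 / (1 − e^(−kτ)) = 1 / (1 − e^(−0.1313×1.60)) = 1 / (1 − 0.8105) = 5.278
Loading dose = maintenance dose × R = 449 × 5.278 ≈ 2370 mg

2370 mg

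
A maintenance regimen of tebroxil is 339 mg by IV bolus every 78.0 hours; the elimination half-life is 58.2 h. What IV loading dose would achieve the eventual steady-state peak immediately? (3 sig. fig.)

560 mg

k = ln 2 / 58.2 = 0.01191 h⁻¹
Accumulation ratio R = 1 / (1 − e^(−kτ)) = 1 / (1 − e^(−0.01191×78.0)) = 1 / (1 − 0.3950) = 1.653
Loading dose = maintenance dose × R = 339 × 1.653 ≈ 560 mg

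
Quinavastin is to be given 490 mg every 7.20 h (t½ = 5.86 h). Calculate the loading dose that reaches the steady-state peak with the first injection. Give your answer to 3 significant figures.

855 mg

k = ln 2 / 5.86 = 0.1183 h⁻¹
Accumulation ratio R = 1 / (1 − e^(−kτ)) = 1 / (1 − e^(−0.1183×7.20)) = 1 / (1 − 0.4267) = 1.744
Loading dose = maintenance dose × R = 490 × 1.744 ≈ 855 mg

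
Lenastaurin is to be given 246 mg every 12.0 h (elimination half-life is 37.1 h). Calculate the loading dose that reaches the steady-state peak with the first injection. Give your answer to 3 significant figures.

k = ln 2 / 37.1 = 0.01868 h⁻¹
Accumulation ratio R = 1 / (1 − e^(−kτ)) = 1 / (1 − e^(−0.01868×12.0)) = 1 / (1 − 0.7992) = 4.979
Loading dose = maintenance dose × R = 246 × 4.979 ≈ 1220 mg

1220 mg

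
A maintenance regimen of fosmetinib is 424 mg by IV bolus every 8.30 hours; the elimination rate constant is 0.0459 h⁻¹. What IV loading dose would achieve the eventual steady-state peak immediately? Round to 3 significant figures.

1340 mg

Accumulation ratio R = 1 / (1 − e^(−kτ)) = 1 / (1 − e^(−0.04590×8.30)) = 1 / (1 − 0.6832) = 3.157
Loading dose = maintenance dose × R = 424 × 3.157 ≈ 1340 mg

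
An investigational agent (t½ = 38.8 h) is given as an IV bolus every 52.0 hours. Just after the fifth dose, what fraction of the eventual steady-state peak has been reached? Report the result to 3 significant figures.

0.990

k = ln 2 / 38.8 = 0.01786 h⁻¹
f_n = 1 − e^(−nkτ) = 1 − e^(−5 × 0.01786 × 52.0) = 1 − e^(−4.645) = 1 − 0.009611 ≈ 0.990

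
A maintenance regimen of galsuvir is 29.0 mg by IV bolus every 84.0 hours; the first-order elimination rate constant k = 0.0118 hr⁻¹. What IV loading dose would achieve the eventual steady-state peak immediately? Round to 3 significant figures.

Accumulation ratio R = 1 / (1 − e^(−kτ)) = 1 / (1 − e^(−0.01180×84.0)) = 1 / (1 − 0.3711) = 1.590
Loading dose = maintenance dose × R = 29.0 × 1.590 ≈ 46.1 mg

46.1 mg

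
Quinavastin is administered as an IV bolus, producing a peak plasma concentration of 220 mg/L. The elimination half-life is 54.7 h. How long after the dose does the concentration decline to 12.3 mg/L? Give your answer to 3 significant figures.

228 hours

k = ln 2 / 54.7 = 0.01267 h⁻¹
C(t) = C₀ e^(−kt)  ⇒  t = ln(C₀/C) / k
t = ln(220/12.3) / 0.01267 = 2.884 / 0.01267 ≈ 228 hours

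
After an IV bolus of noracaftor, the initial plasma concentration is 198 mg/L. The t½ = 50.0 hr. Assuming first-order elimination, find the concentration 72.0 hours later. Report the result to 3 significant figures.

k = ln 2 / 50.0 = 0.01386 hr⁻¹
C(t) = C₀ e^(−kt) = 198 × e^(−0.01386 × 72.0) = 198 × e^(−0.9981) = 198 × 0.3686 ≈ 73.0 mg/L

73.0 mg/L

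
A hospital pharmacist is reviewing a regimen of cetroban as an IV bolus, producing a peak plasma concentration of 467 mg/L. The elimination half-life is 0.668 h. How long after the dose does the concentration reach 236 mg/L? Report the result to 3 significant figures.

0.658 hours

k = ln 2 / 0.668 = 1.038 h⁻¹
C(t) = C₀ e^(−kt)  ⇒  t = ln(C₀/C) / k
t = ln(467/236) / 1.038 = 0.6825 / 1.038 ≈ 0.658 hours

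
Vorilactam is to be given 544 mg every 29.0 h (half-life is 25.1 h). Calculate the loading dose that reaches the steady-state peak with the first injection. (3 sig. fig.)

987 mg

k = ln 2 / 25.1 = 0.02762 h⁻¹
Accumulation ratio R = 1 / (1 − e^(−kτ)) = 1 / (1 − e^(−0.02762×29.0)) = 1 / (1 − 0.4489) = 1.815
Loading dose = maintenance dose × R = 544 × 1.815 ≈ 987 mg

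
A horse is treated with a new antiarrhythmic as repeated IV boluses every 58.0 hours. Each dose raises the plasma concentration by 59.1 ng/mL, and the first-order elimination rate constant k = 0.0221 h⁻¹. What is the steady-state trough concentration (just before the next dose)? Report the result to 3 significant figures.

22.7 ng/mL

Fraction remaining after one interval: e^(−kτ) = e^(−0.02210 × 58.0) = 0.2775
R = 1 / (1 − 0.2775) = 1.384
Css,max = 59.1 × 1.384 = 81.80 ng/mL
Css,min = Css,max × e^(−kτ) = 81.80 × 0.2775 ≈ 22.7 ng/mL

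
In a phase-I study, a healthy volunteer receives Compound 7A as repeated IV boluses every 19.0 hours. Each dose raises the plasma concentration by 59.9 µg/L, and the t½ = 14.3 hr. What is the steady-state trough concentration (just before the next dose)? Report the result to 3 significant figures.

39.6 µg/L

k = ln 2 / 14.3 = 0.04847 hr⁻¹
Fraction remaining after one interval: e^(−kτ) = e^(−0.04847 × 19.0) = 0.3981
R = 1 / (1 − 0.3981) = 1.662
Css,max = 59.9 × 1.662 = 99.52 µg/L
Css,min = Css,max × e^(−kτ) = 99.52 × 0.3981 ≈ 39.6 µg/L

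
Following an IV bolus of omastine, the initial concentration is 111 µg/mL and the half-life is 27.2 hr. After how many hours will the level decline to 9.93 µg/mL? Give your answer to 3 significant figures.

94.7 hours

k = ln 2 / 27.2 = 0.02548 hr⁻¹
C(t) = C₀ e^(−kt)  ⇒  t = ln(C₀/C) / k
t = ln(111/9.93) / 0.02548 = 2.414 / 0.02548 ≈ 94.7 hours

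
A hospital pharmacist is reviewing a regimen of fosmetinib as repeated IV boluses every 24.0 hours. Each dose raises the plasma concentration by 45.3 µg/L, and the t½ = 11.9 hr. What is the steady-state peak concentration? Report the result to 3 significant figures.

k = ln 2 / 11.9 = 0.05825 hr⁻¹
Fraction remaining after one interval: e^(−kτ) = e^(−0.05825 × 24.0) = 0.2471
R = 1 / (1 − 0.2471) = 1.328
Css,max = 45.3 × 1.328 ≈ 60.2 µg/L

60.2 µg/L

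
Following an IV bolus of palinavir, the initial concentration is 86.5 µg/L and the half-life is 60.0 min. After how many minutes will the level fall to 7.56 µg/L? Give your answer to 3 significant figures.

k = ln 2 / 60.0 = 0.01155 min⁻¹
C(t) = C₀ e^(−kt)  ⇒  t = ln(C₀/C) / k
t = ln(86.5/7.56) / 0.01155 = 2.437 / 0.01155 ≈ 211 minutes

211 minutes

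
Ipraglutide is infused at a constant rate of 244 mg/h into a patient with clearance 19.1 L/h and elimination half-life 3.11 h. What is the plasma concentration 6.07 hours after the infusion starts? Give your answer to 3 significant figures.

Css = rate / CL = 244 / 19.1 = 12.77 mg/L
k = ln 2 / 3.11 = 0.2229 h⁻¹
C(t) = Css (1 − e^(−kt)) = 12.77 × (1 − e^(−1.353)) = 12.77 × 0.7415 ≈ 9.47 mg/L

9.47 mg/L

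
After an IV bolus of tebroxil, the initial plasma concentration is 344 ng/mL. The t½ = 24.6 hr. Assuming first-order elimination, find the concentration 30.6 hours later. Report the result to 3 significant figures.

k = ln 2 / 24.6 = 0.02818 hr⁻¹
30.6 hr is 1.244 half-lives, so C = 344 × (1/2)^1.244 = 344 × 0.4222 ≈ 145 ng/mL

145 ng/mL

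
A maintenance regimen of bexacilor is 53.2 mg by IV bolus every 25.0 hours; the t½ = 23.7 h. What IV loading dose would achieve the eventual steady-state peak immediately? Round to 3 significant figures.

k = ln 2 / 23.7 = 0.02925 h⁻¹
Accumulation ratio R = 1 / (1 − e^(−kτ)) = 1 / (1 − e^(−0.02925×25.0)) = 1 / (1 − 0.4813) = 1.928
Loading dose = maintenance dose × R = 53.2 × 1.928 ≈ 103 mg

103 mg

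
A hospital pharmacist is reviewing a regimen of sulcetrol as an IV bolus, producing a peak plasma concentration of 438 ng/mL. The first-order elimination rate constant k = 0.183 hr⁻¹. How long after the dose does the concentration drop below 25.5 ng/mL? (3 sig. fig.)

C(t) = C₀ e^(−kt)  ⇒  t = ln(C₀/C) / k
t = ln(438/25.5) / 0.1830 = 2.844 / 0.1830 ≈ 15.5 hours

15.5 hours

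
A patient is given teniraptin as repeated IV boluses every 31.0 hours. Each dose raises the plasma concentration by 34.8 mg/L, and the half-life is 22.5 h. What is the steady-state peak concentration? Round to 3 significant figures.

56.6 mg/L

k = ln 2 / 22.5 = 0.03081 h⁻¹
Fraction remaining after one interval: e^(−kτ) = e^(−0.03081 × 31.0) = 0.3848
R = 1 / (1 − 0.3848) = 1.626
Css,max = 34.8 × 1.626 ≈ 56.6 mg/L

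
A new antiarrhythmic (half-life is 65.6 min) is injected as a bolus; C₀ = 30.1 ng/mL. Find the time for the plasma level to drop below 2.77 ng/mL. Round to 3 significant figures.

226 minutes

k = ln 2 / 65.6 = 0.01057 min⁻¹
C(t) = C₀ e^(−kt)  ⇒  t = ln(C₀/C) / k
t = ln(30.1/2.77) / 0.01057 = 2.386 / 0.01057 ≈ 226 minutes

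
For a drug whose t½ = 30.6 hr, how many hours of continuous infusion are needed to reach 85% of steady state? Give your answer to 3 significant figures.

k = ln 2 / 30.6 = 0.02265 hr⁻¹
f = 1 − e^(−kt)  ⇒  t = −ln(1 − f) / k
t = −ln(1 − 0.85) / 0.02265 = 1.897 / 0.02265 ≈ 83.8 hours

83.8 hours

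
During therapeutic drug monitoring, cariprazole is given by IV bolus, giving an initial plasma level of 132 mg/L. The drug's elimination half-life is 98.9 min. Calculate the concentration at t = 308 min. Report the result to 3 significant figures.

k = ln 2 / 98.9 = 0.007009 min⁻¹
308 min is 3.114 half-lives, so C = 132 × (1/2)^3.114 = 132 × 0.1155 ≈ 15.2 mg/L

15.2 mg/L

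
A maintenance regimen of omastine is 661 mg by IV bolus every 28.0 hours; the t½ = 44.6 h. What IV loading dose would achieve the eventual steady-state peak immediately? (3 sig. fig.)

1870 mg

k = ln 2 / 44.6 = 0.01554 h⁻¹
Accumulation ratio R = 1 / (1 − e^(−kτ)) = 1 / (1 − e^(−0.01554×28.0)) = 1 / (1 − 0.6472) = 2.834
Loading dose = maintenance dose × R = 661 × 2.834 ≈ 1870 mg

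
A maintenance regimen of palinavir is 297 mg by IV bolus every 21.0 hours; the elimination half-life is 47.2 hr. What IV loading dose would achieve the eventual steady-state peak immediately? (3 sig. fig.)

1120 mg

k = ln 2 / 47.2 = 0.01469 hr⁻¹
Accumulation ratio R = 1 / (1 − e^(−kτ)) = 1 / (1 − e^(−0.01469×21.0)) = 1 / (1 − 0.7346) = 3.768
Loading dose = maintenance dose × R = 297 × 3.768 ≈ 1120 mg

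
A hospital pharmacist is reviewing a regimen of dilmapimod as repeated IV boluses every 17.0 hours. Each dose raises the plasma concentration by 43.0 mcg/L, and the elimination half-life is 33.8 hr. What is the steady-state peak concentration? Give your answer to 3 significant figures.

k = ln 2 / 33.8 = 0.02051 hr⁻¹
Fraction remaining after one interval: e^(−kτ) = e^(−0.02051 × 17.0) = 0.7057
R = 1 / (1 − 0.7057) = 3.397
Css,max = 43.0 × 3.397 ≈ 146 mcg/L

146 mcg/L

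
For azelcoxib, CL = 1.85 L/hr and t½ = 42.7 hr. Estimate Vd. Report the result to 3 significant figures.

114 L

k = ln 2 / t½ = ln 2 / 42.7 = 0.01623 hr⁻¹
V = CL / k = 1.85 / 0.01623 ≈ 114 L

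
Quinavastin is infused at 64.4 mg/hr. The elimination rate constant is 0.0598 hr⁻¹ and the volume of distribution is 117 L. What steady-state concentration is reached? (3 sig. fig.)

CL = k · V = 0.0598 × 117 = 6.997 L/hr
Css = rate / CL = 64.4 / 6.997 ≈ 9.20 mg/L

9.20 mg/L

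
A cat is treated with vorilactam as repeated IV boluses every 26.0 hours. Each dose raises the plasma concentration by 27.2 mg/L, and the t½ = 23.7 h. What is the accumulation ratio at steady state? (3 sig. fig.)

k = ln 2 / 23.7 = 0.02925 h⁻¹
Fraction remaining after one interval: e^(−kτ) = e^(−0.02925 × 26.0) = 0.4675
R = 1 / (1 − 0.4675) = 1 / 0.5325 ≈ 1.88

1.88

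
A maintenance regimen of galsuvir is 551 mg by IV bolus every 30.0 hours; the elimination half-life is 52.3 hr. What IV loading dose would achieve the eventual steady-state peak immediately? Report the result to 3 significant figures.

k = ln 2 / 52.3 = 0.01325 hr⁻¹
Accumulation ratio R = 1 / (1 − e^(−kτ)) = 1 / (1 − e^(−0.01325×30.0)) = 1 / (1 − 0.6719) = 3.048
Loading dose = maintenance dose × R = 551 × 3.048 ≈ 1680 mg

1680 mg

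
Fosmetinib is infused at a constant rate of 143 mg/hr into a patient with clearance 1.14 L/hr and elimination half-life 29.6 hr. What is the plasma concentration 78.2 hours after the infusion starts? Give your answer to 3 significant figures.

Css = rate / CL = 143 / 1.14 = 125.4 µg/mL
k = ln 2 / 29.6 = 0.02342 hr⁻¹
C(t) = Css (1 − e^(−kt)) = 125.4 × (1 − e^(−1.831)) = 125.4 × 0.8398 ≈ 105 µg/mL

105 µg/mL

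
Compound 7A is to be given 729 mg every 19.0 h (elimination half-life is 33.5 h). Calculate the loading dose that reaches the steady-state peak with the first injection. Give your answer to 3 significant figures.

k = ln 2 / 33.5 = 0.02069 h⁻¹
Accumulation ratio R = 1 / (1 − e^(−kτ)) = 1 / (1 − e^(−0.02069×19.0)) = 1 / (1 − 0.6749) = 3.076
Loading dose = maintenance dose × R = 729 × 3.076 ≈ 2240 mg

2240 mg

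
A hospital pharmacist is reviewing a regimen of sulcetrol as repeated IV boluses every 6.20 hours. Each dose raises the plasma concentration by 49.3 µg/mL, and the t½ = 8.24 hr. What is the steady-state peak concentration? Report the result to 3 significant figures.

121 µg/mL

k = ln 2 / 8.24 = 0.08412 hr⁻¹
Fraction remaining after one interval: e^(−kτ) = e^(−0.08412 × 6.20) = 0.5936
R = 1 / (1 − 0.5936) = 2.461
Css,max = 49.3 × 2.461 ≈ 121 µg/mL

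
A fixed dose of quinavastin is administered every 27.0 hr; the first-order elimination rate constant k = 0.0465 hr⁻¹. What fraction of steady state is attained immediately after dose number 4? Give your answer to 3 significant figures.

0.993

f_n = 1 − e^(−nkτ) = 1 − e^(−4 × 0.04650 × 27.0) = 1 − e^(−5.022) = 1 − 0.006591 ≈ 0.993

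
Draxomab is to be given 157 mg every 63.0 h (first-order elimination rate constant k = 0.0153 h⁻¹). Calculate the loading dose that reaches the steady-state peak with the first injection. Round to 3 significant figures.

Accumulation ratio R = 1 / (1 − e^(−kτ)) = 1 / (1 − e^(−0.01530×63.0)) = 1 / (1 − 0.3814) = 1.617
Loading dose = maintenance dose × R = 157 × 1.617 ≈ 254 mg

254 mg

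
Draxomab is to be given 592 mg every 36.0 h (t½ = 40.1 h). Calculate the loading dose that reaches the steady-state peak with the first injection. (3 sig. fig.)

k = ln 2 / 40.1 = 0.01729 h⁻¹
Accumulation ratio R = 1 / (1 − e^(−kτ)) = 1 / (1 − e^(−0.01729×36.0)) = 1 / (1 − 0.5367) = 2.159
Loading dose = maintenance dose × R = 592 × 2.159 ≈ 1280 mg

1280 mg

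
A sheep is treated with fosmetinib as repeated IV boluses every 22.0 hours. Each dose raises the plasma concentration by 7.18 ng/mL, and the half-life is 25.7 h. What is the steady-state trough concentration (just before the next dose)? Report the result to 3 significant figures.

8.86 ng/mL

k = ln 2 / 25.7 = 0.02697 h⁻¹
Fraction remaining after one interval: e^(−kτ) = e^(−0.02697 × 22.0) = 0.5525
R = 1 / (1 − 0.5525) = 2.234
Css,max = 7.18 × 2.234 = 16.04 ng/mL
Css,min = Css,max × e^(−kτ) = 16.04 × 0.5525 ≈ 8.86 ng/mL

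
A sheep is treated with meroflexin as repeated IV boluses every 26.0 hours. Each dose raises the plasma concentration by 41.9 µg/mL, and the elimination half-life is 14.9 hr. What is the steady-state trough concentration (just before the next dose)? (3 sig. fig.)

k = ln 2 / 14.9 = 0.04652 hr⁻¹
Fraction remaining after one interval: e^(−kτ) = e^(−0.04652 × 26.0) = 0.2983
R = 1 / (1 − 0.2983) = 1.425
Css,max = 41.9 × 1.425 = 59.72 µg/mL
Css,min = Css,max × e^(−kτ) = 59.72 × 0.2983 ≈ 17.8 µg/mL

17.8 µg/mL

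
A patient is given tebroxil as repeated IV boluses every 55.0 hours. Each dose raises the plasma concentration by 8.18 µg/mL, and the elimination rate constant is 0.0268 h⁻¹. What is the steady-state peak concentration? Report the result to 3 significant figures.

Fraction remaining after one interval: e^(−kτ) = e^(−0.02680 × 55.0) = 0.2290
R = 1 / (1 − 0.2290) = 1.297
Css,max = 8.18 × 1.297 ≈ 10.6 µg/mL

10.6 µg/mL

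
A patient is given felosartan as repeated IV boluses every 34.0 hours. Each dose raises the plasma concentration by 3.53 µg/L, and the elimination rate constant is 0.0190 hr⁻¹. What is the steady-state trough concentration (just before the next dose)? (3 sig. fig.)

Fraction remaining after one interval: e^(−kτ) = e^(−0.01900 × 34.0) = 0.5241
R = 1 / (1 − 0.5241) = 2.101
Css,max = 3.53 × 2.101 = 7.418 µg/L
Css,min = Css,max × e^(−kτ) = 7.418 × 0.5241 ≈ 3.89 µg/L

3.89 µg/L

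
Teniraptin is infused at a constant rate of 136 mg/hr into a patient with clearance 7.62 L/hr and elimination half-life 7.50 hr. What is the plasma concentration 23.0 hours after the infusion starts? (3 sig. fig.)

Css = rate / CL = 136 / 7.62 = 17.85 mg/L
k = ln 2 / 7.50 = 0.09242 hr⁻¹
C(t) = Css (1 − e^(−kt)) = 17.85 × (1 − e^(−2.126)) = 17.85 × 0.8806 ≈ 15.7 mg/L

15.7 mg/L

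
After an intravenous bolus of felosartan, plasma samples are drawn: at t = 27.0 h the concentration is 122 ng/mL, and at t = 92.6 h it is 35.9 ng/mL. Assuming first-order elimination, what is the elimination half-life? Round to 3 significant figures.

k = ln(C₁/C₂) / (t₂ − t₁) = ln(122/35.9) / (92.6 − 27.0)
  = 1.223 / 65.60 = 0.01865 h⁻¹
t½ = ln 2 / k = ln 2 / 0.01865 ≈ 37.2 hours

37.2 hours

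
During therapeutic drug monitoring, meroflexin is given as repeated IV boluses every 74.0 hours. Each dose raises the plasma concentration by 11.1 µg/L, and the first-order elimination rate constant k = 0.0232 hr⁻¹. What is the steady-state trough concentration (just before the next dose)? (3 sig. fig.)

Fraction remaining after one interval: e^(−kτ) = e^(−0.02320 × 74.0) = 0.1796
R = 1 / (1 − 0.1796) = 1.219
Css,max = 11.1 × 1.219 = 13.53 µg/L
Css,min = Css,max × e^(−kτ) = 13.53 × 0.1796 ≈ 2.43 µg/L

2.43 µg/L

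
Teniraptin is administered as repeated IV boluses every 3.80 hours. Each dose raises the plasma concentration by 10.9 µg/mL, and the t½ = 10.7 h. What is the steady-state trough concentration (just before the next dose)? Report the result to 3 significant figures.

k = ln 2 / 10.7 = 0.06478 h⁻¹
Fraction remaining after one interval: e^(−kτ) = e^(−0.06478 × 3.80) = 0.7818
R = 1 / (1 − 0.7818) = 4.583
Css,max = 10.9 × 4.583 = 49.95 µg/mL
Css,min = Css,max × e^(−kτ) = 49.95 × 0.7818 ≈ 39.1 µg/mL

39.1 µg/mL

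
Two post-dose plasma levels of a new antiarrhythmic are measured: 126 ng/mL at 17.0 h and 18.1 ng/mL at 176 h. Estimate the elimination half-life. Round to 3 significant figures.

56.8 hours

k = ln(C₁/C₂) / (t₂ − t₁) = ln(126/18.1) / (176 − 17.0)
  = 1.940 / 159.0 = 0.01220 h⁻¹
t½ = ln 2 / k = ln 2 / 0.01220 ≈ 56.8 hours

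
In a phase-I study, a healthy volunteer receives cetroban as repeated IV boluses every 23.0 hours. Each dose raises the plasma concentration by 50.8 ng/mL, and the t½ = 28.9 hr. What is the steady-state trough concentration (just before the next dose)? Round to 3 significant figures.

69.0 ng/mL

k = ln 2 / 28.9 = 0.02398 hr⁻¹
Fraction remaining after one interval: e^(−kτ) = e^(−0.02398 × 23.0) = 0.5760
R = 1 / (1 − 0.5760) = 2.359
Css,max = 50.8 × 2.359 = 119.8 ng/mL
Css,min = Css,max × e^(−kτ) = 119.8 × 0.5760 ≈ 69.0 ng/mL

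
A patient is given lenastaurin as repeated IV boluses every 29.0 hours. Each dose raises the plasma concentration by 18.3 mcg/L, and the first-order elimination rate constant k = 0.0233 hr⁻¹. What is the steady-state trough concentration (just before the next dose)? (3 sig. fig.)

Fraction remaining after one interval: e^(−kτ) = e^(−0.02330 × 29.0) = 0.5088
R = 1 / (1 − 0.5088) = 2.036
Css,max = 18.3 × 2.036 = 37.26 mcg/L
Css,min = Css,max × e^(−kτ) = 37.26 × 0.5088 ≈ 19.0 mcg/L

19.0 mcg/L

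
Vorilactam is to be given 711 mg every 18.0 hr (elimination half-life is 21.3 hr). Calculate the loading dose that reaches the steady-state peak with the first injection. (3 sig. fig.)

k = ln 2 / 21.3 = 0.03254 hr⁻¹
Accumulation ratio R = 1 / (1 − e^(−kτ)) = 1 / (1 − e^(−0.03254×18.0)) = 1 / (1 − 0.5567) = 2.256
Loading dose = maintenance dose × R = 711 × 2.256 ≈ 1600 mg

1600 mg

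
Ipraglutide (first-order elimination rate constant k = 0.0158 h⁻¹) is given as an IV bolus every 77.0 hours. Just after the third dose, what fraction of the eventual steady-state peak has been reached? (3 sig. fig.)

0.974

f_n = 1 − e^(−nkτ) = 1 − e^(−3 × 0.01580 × 77.0) = 1 − e^(−3.650) = 1 − 0.02600 ≈ 0.974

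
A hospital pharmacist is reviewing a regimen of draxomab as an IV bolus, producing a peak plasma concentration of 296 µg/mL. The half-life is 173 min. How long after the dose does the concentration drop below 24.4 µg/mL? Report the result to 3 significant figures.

k = ln 2 / 173 = 0.004007 min⁻¹
C(t) = C₀ e^(−kt)  ⇒  t = ln(C₀/C) / k
t = ln(296/24.4) / 0.004007 = 2.496 / 0.004007 ≈ 623 minutes

623 minutes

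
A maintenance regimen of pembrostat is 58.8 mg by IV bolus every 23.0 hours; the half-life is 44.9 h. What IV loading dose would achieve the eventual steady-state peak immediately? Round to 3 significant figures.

k = ln 2 / 44.9 = 0.01544 h⁻¹
Accumulation ratio R = 1 / (1 − e^(−kτ)) = 1 / (1 − e^(−0.01544×23.0)) = 1 / (1 − 0.7011) = 3.346
Loading dose = maintenance dose × R = 58.8 × 3.346 ≈ 197 mg

197 mg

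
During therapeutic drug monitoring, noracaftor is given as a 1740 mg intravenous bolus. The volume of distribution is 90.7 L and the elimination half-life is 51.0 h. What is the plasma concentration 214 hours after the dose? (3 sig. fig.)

C₀ = dose / V = 1740 / 90.7 = 19.18 mg/L
k = ln 2 / 51.0 = 0.01359 h⁻¹
C(t) = C₀ e^(−kt) = 19.18 × e^(−0.01359 × 214) = 19.18 × e^(−2.908) = 19.18 × 0.05456 ≈ 1.05 mg/L

1.05 mg/L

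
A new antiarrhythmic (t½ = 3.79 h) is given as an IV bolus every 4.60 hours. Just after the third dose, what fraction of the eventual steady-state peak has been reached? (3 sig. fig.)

k = ln 2 / 3.79 = 0.1829 h⁻¹
f_n = 1 − e^(−nkτ) = 1 − e^(−3 × 0.1829 × 4.60) = 1 − e^(−2.524) = 1 − 0.08015 ≈ 0.920

0.920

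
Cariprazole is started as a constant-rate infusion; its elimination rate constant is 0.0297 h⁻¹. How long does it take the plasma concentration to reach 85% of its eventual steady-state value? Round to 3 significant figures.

f = 1 − e^(−kt)  ⇒  t = −ln(1 − f) / k
t = −ln(1 − 0.85) / 0.02970 = 1.897 / 0.02970 ≈ 63.9 hours

63.9 hours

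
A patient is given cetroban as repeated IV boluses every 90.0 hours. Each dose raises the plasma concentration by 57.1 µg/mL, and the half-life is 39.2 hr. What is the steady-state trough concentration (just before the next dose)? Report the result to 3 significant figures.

14.6 µg/mL

k = ln 2 / 39.2 = 0.01768 hr⁻¹
Fraction remaining after one interval: e^(−kτ) = e^(−0.01768 × 90.0) = 0.2036
R = 1 / (1 − 0.2036) = 1.256
Css,max = 57.1 × 1.256 = 71.70 µg/mL
Css,min = Css,max × e^(−kτ) = 71.70 × 0.2036 ≈ 14.6 µg/mL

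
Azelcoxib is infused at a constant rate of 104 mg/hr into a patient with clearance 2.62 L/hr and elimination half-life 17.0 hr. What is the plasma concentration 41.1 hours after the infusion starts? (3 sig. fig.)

32.3 µg/mL

Css = rate / CL = 104 / 2.62 = 39.69 µg/mL
k = ln 2 / 17.0 = 0.04077 hr⁻¹
C(t) = Css (1 − e^(−kt)) = 39.69 × (1 − e^(−1.676)) = 39.69 × 0.8128 ≈ 32.3 µg/mL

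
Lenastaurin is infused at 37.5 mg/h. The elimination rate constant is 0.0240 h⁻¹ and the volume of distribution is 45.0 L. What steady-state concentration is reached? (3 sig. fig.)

CL = k · V = 0.0240 × 45.0 = 1.080 L/h
Css = rate / CL = 37.5 / 1.080 ≈ 34.7 µg/mL

34.7 µg/mL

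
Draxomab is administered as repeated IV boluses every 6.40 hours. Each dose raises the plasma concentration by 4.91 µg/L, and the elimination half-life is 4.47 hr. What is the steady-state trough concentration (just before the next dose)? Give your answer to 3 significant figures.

2.89 µg/L

k = ln 2 / 4.47 = 0.1551 hr⁻¹
Fraction remaining after one interval: e^(−kτ) = e^(−0.1551 × 6.40) = 0.3707
R = 1 / (1 − 0.3707) = 1.589
Css,max = 4.91 × 1.589 = 7.802 µg/L
Css,min = Css,max × e^(−kτ) = 7.802 × 0.3707 ≈ 2.89 µg/L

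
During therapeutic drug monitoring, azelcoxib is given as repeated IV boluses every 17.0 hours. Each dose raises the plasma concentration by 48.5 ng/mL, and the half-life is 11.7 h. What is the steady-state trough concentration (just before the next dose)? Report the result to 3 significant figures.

27.9 ng/mL

k = ln 2 / 11.7 = 0.05924 h⁻¹
Fraction remaining after one interval: e^(−kτ) = e^(−0.05924 × 17.0) = 0.3653
R = 1 / (1 − 0.3653) = 1.575
Css,max = 48.5 × 1.575 = 76.41 ng/mL
Css,min = Css,max × e^(−kτ) = 76.41 × 0.3653 ≈ 27.9 ng/mL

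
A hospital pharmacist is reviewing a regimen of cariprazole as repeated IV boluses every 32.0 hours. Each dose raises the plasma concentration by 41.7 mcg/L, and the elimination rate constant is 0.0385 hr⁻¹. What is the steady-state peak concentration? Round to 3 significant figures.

58.9 mcg/L

Fraction remaining after one interval: e^(−kτ) = e^(−0.03850 × 32.0) = 0.2917
R = 1 / (1 − 0.2917) = 1.412
Css,max = 41.7 × 1.412 ≈ 58.9 mcg/L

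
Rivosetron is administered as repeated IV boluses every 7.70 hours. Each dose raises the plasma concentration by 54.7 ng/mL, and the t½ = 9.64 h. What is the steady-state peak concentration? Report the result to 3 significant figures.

129 ng/mL

k = ln 2 / 9.64 = 0.07190 h⁻¹
Fraction remaining after one interval: e^(−kτ) = e^(−0.07190 × 7.70) = 0.5748
R = 1 / (1 − 0.5748) = 2.352
Css,max = 54.7 × 2.352 ≈ 129 ng/mL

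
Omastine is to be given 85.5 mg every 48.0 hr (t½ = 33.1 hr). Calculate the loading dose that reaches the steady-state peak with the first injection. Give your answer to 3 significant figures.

135 mg

k = ln 2 / 33.1 = 0.02094 hr⁻¹
Accumulation ratio R = 1 / (1 − e^(−kτ)) = 1 / (1 − e^(−0.02094×48.0)) = 1 / (1 − 0.3660) = 1.577
Loading dose = maintenance dose × R = 85.5 × 1.577 ≈ 135 mg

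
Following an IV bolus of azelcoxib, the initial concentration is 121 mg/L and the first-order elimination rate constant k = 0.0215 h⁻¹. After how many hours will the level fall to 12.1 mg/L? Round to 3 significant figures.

107 hours

C(t) = C₀ e^(−kt)  ⇒  t = ln(C₀/C) / k
t = ln(121/12.1) / 0.02150 = 2.303 / 0.02150 ≈ 107 hours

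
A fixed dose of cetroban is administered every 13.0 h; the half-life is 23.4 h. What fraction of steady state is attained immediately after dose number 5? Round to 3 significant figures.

0.854

k = ln 2 / 23.4 = 0.02962 h⁻¹
f_n = 1 − e^(−nkτ) = 1 − e^(−5 × 0.02962 × 13.0) = 1 − e^(−1.925) = 1 − 0.1458 ≈ 0.854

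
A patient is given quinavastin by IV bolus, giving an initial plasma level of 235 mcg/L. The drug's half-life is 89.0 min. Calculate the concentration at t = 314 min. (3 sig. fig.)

k = ln 2 / 89.0 = 0.007788 min⁻¹
314 min is 3.528 half-lives, so C = 235 × (1/2)^3.528 = 235 × 0.08668 ≈ 20.4 mcg/L

20.4 mcg/L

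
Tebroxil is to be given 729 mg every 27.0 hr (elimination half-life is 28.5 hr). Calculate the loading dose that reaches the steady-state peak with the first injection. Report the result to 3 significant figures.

k = ln 2 / 28.5 = 0.02432 hr⁻¹
Accumulation ratio R = 1 / (1 − e^(−kτ)) = 1 / (1 − e^(−0.02432×27.0)) = 1 / (1 − 0.5186) = 2.077
Loading dose = maintenance dose × R = 729 × 2.077 ≈ 1510 mg

1510 mg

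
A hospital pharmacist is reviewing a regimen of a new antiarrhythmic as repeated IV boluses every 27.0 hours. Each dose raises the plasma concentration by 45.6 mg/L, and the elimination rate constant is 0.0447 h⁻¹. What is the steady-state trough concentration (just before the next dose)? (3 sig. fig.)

19.5 mg/L

Fraction remaining after one interval: e^(−kτ) = e^(−0.04470 × 27.0) = 0.2991
R = 1 / (1 − 0.2991) = 1.427
Css,max = 45.6 × 1.427 = 65.06 mg/L
Css,min = Css,max × e^(−kτ) = 65.06 × 0.2991 ≈ 19.5 mg/L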